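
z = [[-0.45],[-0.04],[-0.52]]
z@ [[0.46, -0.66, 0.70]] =[[-0.21,0.30,-0.32], [-0.02,0.03,-0.03], [-0.24,0.34,-0.36]]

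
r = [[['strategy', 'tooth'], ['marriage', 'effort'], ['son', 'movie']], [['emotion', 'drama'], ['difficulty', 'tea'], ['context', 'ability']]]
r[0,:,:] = [['strategy', 'tooth'], ['marriage', 'effort'], ['son', 'movie']]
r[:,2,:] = [['son', 'movie'], ['context', 'ability']]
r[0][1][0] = 'marriage'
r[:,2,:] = [['son', 'movie'], ['context', 'ability']]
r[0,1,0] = 'marriage'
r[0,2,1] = 'movie'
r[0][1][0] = 'marriage'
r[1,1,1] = 'tea'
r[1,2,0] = 'context'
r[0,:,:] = [['strategy', 'tooth'], ['marriage', 'effort'], ['son', 'movie']]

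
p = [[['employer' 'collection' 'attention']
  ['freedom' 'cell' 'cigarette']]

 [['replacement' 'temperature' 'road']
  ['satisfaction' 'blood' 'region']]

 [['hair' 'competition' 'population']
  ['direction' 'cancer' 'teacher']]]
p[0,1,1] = 'cell'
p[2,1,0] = 'direction'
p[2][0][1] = 'competition'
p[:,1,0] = ['freedom', 'satisfaction', 'direction']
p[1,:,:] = [['replacement', 'temperature', 'road'], ['satisfaction', 'blood', 'region']]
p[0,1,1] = 'cell'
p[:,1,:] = [['freedom', 'cell', 'cigarette'], ['satisfaction', 'blood', 'region'], ['direction', 'cancer', 'teacher']]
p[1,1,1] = 'blood'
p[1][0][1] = 'temperature'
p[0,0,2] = 'attention'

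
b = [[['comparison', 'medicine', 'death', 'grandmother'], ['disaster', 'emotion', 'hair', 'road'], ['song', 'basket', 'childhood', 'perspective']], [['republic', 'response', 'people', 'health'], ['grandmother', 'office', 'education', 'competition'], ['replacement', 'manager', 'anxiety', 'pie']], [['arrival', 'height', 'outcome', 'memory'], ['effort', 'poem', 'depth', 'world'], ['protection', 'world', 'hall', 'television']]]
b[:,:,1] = [['medicine', 'emotion', 'basket'], ['response', 'office', 'manager'], ['height', 'poem', 'world']]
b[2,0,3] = 'memory'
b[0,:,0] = ['comparison', 'disaster', 'song']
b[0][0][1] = 'medicine'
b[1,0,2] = 'people'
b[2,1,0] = 'effort'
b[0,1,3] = 'road'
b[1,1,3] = 'competition'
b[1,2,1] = 'manager'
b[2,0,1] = 'height'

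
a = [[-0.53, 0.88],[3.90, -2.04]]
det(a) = -2.35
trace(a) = -2.57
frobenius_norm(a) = 4.52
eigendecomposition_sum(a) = [[0.49, 0.16], [0.7, 0.22]] + [[-1.02, 0.72], [3.2, -2.26]]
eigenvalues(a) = [0.72, -3.29]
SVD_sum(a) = [[-0.78, 0.43], [3.85, -2.13]] + [[0.25, 0.45], [0.05, 0.09]]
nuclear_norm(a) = 5.01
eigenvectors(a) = [[0.58, -0.3], [0.82, 0.95]]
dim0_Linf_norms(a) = [3.9, 2.04]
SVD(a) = [[-0.2, 0.98], [0.98, 0.2]] @ diag([4.4891736840650704, 0.5236598459855728]) @ [[0.87, -0.48], [0.48, 0.87]]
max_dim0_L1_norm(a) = 4.43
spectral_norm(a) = 4.49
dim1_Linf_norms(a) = [0.88, 3.9]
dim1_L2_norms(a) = [1.03, 4.4]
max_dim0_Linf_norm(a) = 3.9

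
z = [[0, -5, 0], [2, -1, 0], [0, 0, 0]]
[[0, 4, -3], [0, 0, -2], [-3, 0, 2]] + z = [[0, -1, -3], [2, -1, -2], [-3, 0, 2]]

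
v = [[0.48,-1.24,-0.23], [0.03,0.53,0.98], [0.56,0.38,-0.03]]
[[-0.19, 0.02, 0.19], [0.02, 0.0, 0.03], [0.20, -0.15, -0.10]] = v @[[0.19, -0.19, -0.04], [0.25, -0.10, -0.19], [-0.12, 0.06, 0.13]]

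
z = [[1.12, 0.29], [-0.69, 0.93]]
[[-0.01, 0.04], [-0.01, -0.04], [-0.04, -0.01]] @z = [[-0.04, 0.03], [0.02, -0.04], [-0.04, -0.02]]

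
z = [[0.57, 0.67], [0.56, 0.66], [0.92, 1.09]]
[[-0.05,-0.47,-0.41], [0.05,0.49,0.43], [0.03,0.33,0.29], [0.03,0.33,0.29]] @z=[[-0.67, -0.79], [0.7, 0.83], [0.47, 0.55], [0.47, 0.55]]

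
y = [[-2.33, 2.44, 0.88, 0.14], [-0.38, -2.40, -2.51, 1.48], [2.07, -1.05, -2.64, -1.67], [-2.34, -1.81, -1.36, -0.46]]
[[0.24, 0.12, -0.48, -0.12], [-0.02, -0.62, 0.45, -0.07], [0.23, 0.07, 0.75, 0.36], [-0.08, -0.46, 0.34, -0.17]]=y @ [[0.0,  0.09,  0.04,  0.08], [0.15,  0.12,  -0.1,  0.05], [-0.14,  0.06,  -0.15,  -0.06], [-0.01,  -0.1,  -0.1,  -0.05]]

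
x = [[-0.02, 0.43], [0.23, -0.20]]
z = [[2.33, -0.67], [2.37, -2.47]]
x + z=[[2.31, -0.24], [2.60, -2.67]]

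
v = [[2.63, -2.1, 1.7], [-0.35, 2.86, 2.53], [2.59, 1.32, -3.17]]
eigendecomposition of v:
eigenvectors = [[0.31+0.00j, (0.81+0j), (0.81-0j)],[0.32+0.00j, -0.08-0.49j, -0.08+0.49j],[-0.90+0.00j, 0.28-0.14j, 0.28+0.14j]]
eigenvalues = [(-4.53+0j), (3.43+0.97j), (3.43-0.97j)]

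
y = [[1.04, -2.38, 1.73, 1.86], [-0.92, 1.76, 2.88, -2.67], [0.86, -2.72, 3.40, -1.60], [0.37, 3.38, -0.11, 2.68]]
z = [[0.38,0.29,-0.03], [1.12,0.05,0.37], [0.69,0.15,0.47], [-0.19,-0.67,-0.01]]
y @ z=[[-1.43, -0.80, -0.12], [4.12, 2.04, 2.06], [-0.07, 1.70, 0.58], [3.34, -1.54, 1.16]]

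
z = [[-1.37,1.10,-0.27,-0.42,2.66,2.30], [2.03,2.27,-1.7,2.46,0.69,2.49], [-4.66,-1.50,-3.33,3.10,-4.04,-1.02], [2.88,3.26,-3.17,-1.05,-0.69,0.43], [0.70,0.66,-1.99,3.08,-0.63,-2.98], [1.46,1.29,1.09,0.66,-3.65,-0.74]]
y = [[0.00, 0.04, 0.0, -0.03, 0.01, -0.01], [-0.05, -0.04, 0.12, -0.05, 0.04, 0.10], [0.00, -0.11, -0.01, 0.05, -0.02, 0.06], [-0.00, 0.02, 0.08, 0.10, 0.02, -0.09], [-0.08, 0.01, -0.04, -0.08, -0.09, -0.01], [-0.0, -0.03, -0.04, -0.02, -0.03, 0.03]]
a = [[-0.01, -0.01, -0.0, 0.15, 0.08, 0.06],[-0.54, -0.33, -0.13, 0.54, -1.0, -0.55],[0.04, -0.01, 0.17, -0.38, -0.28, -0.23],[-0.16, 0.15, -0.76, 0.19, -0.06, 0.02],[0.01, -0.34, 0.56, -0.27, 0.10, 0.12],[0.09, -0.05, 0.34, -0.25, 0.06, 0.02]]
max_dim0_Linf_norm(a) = 1.0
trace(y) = -0.01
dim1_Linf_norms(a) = [0.15, 1.0, 0.38, 0.76, 0.56, 0.34]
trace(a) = 0.14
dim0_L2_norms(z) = [6.22, 4.62, 5.41, 5.18, 6.17, 4.71]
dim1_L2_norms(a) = [0.18, 1.42, 0.55, 0.82, 0.73, 0.44]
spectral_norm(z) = 8.61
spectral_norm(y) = 0.20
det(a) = -0.00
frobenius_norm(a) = 1.93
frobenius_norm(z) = 13.28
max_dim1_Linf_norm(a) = 1.0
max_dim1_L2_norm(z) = 7.88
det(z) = 4375.89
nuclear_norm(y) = 0.64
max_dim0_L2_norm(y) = 0.16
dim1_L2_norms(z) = [3.96, 4.99, 7.88, 5.54, 4.86, 4.39]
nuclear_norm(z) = 28.88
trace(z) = -4.85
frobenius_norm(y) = 0.33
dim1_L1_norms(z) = [8.12, 11.64, 17.65, 11.48, 10.04, 8.89]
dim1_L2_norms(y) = [0.05, 0.18, 0.14, 0.16, 0.15, 0.07]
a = y @ z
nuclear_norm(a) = 3.34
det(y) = 0.00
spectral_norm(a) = 1.50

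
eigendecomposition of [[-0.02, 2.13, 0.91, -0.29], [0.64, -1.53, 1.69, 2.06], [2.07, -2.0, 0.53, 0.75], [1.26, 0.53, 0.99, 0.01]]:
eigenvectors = [[0.55+0.00j, -0.28+0.00j, 0.58-0.05j, (0.58+0.05j)], [0.54+0.00j, (-0.34+0j), (-0.09+0.44j), -0.09-0.44j], [(0.29+0j), (0.62+0j), (-0.67+0j), -0.67-0.00j], [0.57+0.00j, -0.65+0.00j, 0.05-0.06j, 0.05+0.06j]]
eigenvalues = [(2.23+0j), (-0.1+0j), (-1.57+1.52j), (-1.57-1.52j)]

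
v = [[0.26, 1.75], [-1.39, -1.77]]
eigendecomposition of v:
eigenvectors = [[0.75+0.00j, 0.75-0.00j], [(-0.43+0.51j), (-0.43-0.51j)]]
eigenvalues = [(-0.75+1.18j), (-0.75-1.18j)]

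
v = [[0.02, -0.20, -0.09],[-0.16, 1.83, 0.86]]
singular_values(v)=[2.04, 0.0]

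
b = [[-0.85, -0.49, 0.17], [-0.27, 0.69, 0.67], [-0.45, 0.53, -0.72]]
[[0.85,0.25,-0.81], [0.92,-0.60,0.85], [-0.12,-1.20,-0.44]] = b@[[-0.92,0.48,0.67], [0.15,-1.17,0.76], [0.85,0.50,0.75]]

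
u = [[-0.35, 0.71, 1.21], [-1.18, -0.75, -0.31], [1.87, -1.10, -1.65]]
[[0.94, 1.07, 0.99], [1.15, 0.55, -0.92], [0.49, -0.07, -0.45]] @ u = [[0.26,-1.22,-0.83], [-2.77,1.42,2.74], [-0.93,0.90,1.36]]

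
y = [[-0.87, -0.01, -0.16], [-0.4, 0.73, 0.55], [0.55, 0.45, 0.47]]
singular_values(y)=[1.16, 1.08, 0.0]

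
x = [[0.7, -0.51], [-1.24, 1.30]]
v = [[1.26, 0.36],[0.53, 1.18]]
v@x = [[0.44, -0.17], [-1.09, 1.26]]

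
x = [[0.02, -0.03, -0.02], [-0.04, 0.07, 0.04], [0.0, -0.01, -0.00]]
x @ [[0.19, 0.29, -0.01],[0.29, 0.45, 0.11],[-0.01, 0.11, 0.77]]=[[-0.0, -0.01, -0.02],[0.01, 0.02, 0.04],[-0.00, -0.00, -0.0]]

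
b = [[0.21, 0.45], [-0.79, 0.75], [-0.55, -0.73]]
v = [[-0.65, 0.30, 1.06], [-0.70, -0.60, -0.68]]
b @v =[[-0.45, -0.21, -0.08], [-0.01, -0.69, -1.35], [0.87, 0.27, -0.09]]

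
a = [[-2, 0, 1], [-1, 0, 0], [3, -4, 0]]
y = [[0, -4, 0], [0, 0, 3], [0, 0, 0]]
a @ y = [[0, 8, 0], [0, 4, 0], [0, -12, -12]]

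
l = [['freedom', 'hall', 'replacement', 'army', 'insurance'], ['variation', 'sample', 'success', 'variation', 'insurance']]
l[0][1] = 'hall'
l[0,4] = 'insurance'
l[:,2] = ['replacement', 'success']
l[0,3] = 'army'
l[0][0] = 'freedom'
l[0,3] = 'army'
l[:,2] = ['replacement', 'success']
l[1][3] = 'variation'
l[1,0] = 'variation'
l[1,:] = ['variation', 'sample', 'success', 'variation', 'insurance']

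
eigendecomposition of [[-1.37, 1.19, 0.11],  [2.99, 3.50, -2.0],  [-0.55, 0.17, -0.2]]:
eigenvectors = [[-0.21, -0.87, 0.35], [-0.98, 0.36, 0.21], [-0.01, -0.33, 0.92]]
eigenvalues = [4.12, -1.83, -0.37]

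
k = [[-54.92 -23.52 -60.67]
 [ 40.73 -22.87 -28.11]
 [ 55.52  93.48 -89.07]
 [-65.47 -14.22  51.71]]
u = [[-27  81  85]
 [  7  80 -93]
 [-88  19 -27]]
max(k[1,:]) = 40.73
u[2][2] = -27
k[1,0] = 40.73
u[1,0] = 7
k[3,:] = [-65.47, -14.22, 51.71]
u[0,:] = [-27, 81, 85]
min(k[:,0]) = -65.47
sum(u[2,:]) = -96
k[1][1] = -22.87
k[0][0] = -54.92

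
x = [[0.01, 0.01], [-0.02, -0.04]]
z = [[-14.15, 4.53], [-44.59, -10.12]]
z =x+[[-14.16,  4.52],[-44.57,  -10.08]]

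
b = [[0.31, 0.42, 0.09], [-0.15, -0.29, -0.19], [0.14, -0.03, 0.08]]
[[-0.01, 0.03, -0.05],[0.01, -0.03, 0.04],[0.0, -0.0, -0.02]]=b@[[0.01, -0.05, -0.10], [-0.03, 0.09, -0.03], [-0.02, 0.06, -0.06]]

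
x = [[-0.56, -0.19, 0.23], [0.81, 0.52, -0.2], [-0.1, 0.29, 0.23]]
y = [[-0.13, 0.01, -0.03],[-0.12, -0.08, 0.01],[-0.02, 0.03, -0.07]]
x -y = [[-0.43, -0.2, 0.26], [0.93, 0.6, -0.21], [-0.08, 0.26, 0.3]]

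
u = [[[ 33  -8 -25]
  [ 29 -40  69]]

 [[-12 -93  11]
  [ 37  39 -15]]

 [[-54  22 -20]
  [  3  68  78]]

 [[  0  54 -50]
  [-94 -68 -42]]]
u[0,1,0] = 29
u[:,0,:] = [[33, -8, -25], [-12, -93, 11], [-54, 22, -20], [0, 54, -50]]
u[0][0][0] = 33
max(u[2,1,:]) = 78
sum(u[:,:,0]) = -58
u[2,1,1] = 68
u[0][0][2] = -25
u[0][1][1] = -40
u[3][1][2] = -42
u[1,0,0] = -12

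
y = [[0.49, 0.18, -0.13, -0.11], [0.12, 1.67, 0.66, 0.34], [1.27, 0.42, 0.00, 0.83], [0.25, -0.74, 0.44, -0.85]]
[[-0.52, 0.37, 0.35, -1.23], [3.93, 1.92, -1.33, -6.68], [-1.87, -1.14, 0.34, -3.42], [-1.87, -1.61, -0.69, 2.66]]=y@ [[-2.01, -0.82, 0.28, -1.24], [2.49, 2.20, -0.1, -3.77], [0.24, -1.87, -1.83, -0.2], [-0.44, -1.23, 0.03, -0.31]]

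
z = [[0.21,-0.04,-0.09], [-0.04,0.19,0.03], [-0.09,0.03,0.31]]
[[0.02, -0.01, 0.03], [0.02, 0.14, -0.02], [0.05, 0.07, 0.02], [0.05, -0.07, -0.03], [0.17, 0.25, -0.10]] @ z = [[0.0, -0.0, 0.01], [0.00, 0.03, -0.00], [0.01, 0.01, 0.0], [0.02, -0.02, -0.02], [0.03, 0.04, -0.04]]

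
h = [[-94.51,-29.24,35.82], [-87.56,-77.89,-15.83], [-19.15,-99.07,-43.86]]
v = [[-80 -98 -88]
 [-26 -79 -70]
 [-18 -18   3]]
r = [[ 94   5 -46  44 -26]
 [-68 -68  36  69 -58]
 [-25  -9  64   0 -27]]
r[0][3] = 44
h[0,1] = -29.24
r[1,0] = -68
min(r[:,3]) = 0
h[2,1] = -99.07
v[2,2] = 3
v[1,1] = -79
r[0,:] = [94, 5, -46, 44, -26]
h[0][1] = -29.24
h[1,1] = -77.89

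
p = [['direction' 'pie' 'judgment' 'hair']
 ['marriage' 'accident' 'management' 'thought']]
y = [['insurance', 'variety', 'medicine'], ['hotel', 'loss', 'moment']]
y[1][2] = 'moment'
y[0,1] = 'variety'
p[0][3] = 'hair'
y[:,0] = ['insurance', 'hotel']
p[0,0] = 'direction'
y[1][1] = 'loss'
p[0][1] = 'pie'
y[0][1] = 'variety'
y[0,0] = 'insurance'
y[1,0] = 'hotel'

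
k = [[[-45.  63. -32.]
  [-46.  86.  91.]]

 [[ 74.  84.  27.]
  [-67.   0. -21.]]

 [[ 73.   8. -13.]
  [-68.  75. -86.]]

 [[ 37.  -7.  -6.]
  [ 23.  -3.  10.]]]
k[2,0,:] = [73.0, 8.0, -13.0]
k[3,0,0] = 37.0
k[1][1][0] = -67.0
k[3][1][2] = 10.0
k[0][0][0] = -45.0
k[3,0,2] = -6.0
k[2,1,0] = -68.0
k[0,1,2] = 91.0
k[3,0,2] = -6.0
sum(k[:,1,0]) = -158.0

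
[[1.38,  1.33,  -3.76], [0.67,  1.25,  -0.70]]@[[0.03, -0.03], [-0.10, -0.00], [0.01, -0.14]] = [[-0.13, 0.49], [-0.11, 0.08]]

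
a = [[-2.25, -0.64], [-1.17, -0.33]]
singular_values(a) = [2.64, 0.0]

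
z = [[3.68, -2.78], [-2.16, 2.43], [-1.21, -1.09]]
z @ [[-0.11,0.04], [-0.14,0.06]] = [[-0.02,-0.02],[-0.1,0.06],[0.29,-0.11]]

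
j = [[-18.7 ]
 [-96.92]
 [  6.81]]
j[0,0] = -18.7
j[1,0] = -96.92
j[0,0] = -18.7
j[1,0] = -96.92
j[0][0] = -18.7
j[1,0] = -96.92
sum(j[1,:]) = -96.92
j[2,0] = 6.81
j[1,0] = -96.92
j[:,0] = [-18.7, -96.92, 6.81]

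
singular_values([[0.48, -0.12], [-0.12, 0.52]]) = [0.62, 0.38]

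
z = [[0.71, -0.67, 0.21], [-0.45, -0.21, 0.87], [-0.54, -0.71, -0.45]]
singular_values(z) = [1.0, 1.0, 1.0]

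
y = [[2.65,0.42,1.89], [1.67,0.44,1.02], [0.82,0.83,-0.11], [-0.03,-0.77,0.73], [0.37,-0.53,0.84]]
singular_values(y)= [3.98, 1.61, 0.0]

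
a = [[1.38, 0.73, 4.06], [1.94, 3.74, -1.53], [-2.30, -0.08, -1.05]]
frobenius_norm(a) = 6.74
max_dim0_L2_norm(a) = 4.46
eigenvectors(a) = [[(-0.14+0j), 0.73+0.00j, 0.73-0.00j], [-0.99+0.00j, (-0.39-0.08j), (-0.39+0.08j)], [0.08+0.00j, -0.19+0.52j, -0.19-0.52j]]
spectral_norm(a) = 4.76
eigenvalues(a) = [(4.15+0j), (-0.04+2.81j), (-0.04-2.81j)]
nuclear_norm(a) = 10.80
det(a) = 32.76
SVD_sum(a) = [[2.33, 1.47, 2.93], [0.80, 0.51, 1.00], [-1.24, -0.78, -1.55]] + [[-0.48, -1.11, 0.94], [1.34, 3.08, -2.62], [-0.04, -0.1, 0.08]] + [[-0.47, 0.37, 0.19],[-0.20, 0.16, 0.08],[-1.02, 0.80, 0.41]]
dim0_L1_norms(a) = [5.62, 4.55, 6.64]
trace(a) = 4.07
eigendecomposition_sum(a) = [[(0.32+0j), (0.57+0j), (0.09+0j)], [2.22+0.00j, (3.87+0j), (0.59+0j)], [-0.18+0.00j, -0.31+0.00j, (-0.05+0j)]] + [[0.53+1.30j, 0.08-0.19j, (1.99-0j)], [-0.14-0.75j, (-0.06+0.09j), (-1.06-0.22j)], [-1.06+0.05j, (0.12+0.11j), (-0.5+1.41j)]] + [[(0.53-1.3j), 0.08+0.19j, (1.99+0j)], [(-0.14+0.75j), -0.06-0.09j, (-1.06+0.22j)], [(-1.06-0.05j), (0.12-0.11j), (-0.5-1.41j)]]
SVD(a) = [[-0.85,  0.34,  0.41], [-0.29,  -0.94,  0.18], [0.45,  0.03,  0.89]] @ diag([4.755093534875021, 4.525874092202386, 1.5223170419202998]) @ [[-0.58, -0.37, -0.73], [-0.32, -0.72, 0.61], [-0.75, 0.59, 0.30]]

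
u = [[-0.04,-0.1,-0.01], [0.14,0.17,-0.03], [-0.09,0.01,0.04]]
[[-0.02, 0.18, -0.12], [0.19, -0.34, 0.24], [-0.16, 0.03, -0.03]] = u@ [[0.79, -0.61, 0.46], [0.08, -1.55, 1.06], [-2.27, -0.3, 0.05]]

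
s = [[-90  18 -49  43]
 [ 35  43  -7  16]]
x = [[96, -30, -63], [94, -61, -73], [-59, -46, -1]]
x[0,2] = -63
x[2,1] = -46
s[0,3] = 43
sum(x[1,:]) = -40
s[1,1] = 43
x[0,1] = -30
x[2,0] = -59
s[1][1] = 43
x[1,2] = -73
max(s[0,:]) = 43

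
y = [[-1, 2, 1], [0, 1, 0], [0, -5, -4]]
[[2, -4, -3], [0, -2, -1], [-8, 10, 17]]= y @[[0, 0, -2], [0, -2, -1], [2, 0, -3]]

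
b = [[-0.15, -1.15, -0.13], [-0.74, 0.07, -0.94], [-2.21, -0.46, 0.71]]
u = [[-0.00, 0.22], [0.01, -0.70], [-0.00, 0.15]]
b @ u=[[-0.01, 0.75], [0.0, -0.35], [-0.0, -0.06]]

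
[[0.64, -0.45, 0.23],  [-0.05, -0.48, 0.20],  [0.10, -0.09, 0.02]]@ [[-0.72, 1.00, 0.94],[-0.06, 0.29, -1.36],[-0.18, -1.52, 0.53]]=[[-0.48, 0.16, 1.34], [0.03, -0.49, 0.71], [-0.07, 0.04, 0.23]]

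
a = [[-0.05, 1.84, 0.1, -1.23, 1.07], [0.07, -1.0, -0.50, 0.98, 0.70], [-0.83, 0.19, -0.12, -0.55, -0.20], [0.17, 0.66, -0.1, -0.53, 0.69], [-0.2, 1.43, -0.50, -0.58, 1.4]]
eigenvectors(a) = [[0.46+0.00j,(0.45+0j),-0.12+0.34j,(-0.12-0.34j),0.24+0.00j], [(0.34+0j),(-0.55+0j),0.26+0.03j,(0.26-0.03j),(-0.45+0j)], [-0.31+0.00j,(0.54+0j),-0.78+0.00j,-0.78-0.00j,(-0.54+0j)], [(0.33+0j),(0.04+0j),0.06+0.14j,(0.06-0.14j),-0.66+0.00j], [(0.68+0j),0.45+0.00j,-0.41-0.04j,-0.41+0.04j,(0.03+0j)]]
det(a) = 0.20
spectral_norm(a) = 3.48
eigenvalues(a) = [(1.92+0j), (-1.21+0j), (-0.38+0.45j), (-0.38-0.45j), (-0.25+0j)]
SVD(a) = [[-0.7, -0.07, -0.18, 0.28, 0.62], [0.26, 0.83, 0.24, 0.31, 0.31], [-0.11, -0.32, 0.91, 0.25, -0.01], [-0.3, 0.14, -0.17, 0.65, -0.66], [-0.58, 0.43, 0.24, -0.59, -0.28]] @ diag([3.477209435626894, 1.6480247292982302, 0.8976910204752686, 0.26885190511358836, 0.1442169105328621]) @ [[0.06, -0.75, 0.04, 0.48, -0.45], [0.16, -0.18, -0.37, 0.45, 0.77], [-0.90, -0.17, -0.39, -0.11, 0.02], [0.09, -0.61, 0.26, -0.66, 0.34], [-0.4, 0.06, 0.8, 0.35, 0.28]]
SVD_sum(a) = [[-0.14, 1.83, -0.09, -1.18, 1.11], [0.05, -0.66, 0.03, 0.43, -0.4], [-0.02, 0.28, -0.01, -0.18, 0.17], [-0.06, 0.79, -0.04, -0.51, 0.48], [-0.12, 1.50, -0.08, -0.97, 0.91]] + [[-0.02, 0.02, 0.04, -0.05, -0.09],  [0.22, -0.25, -0.51, 0.62, 1.06],  [-0.08, 0.1, 0.20, -0.24, -0.41],  [0.04, -0.04, -0.09, 0.11, 0.18],  [0.11, -0.13, -0.26, 0.32, 0.55]] + [[0.14, 0.03, 0.06, 0.02, -0.0], [-0.19, -0.04, -0.08, -0.02, 0.00], [-0.73, -0.14, -0.32, -0.09, 0.02], [0.14, 0.03, 0.06, 0.02, -0.0], [-0.2, -0.04, -0.09, -0.02, 0.00]] + [[0.01, -0.05, 0.02, -0.05, 0.03], [0.01, -0.05, 0.02, -0.06, 0.03], [0.01, -0.04, 0.02, -0.04, 0.02], [0.02, -0.11, 0.04, -0.11, 0.06], [-0.01, 0.10, -0.04, 0.1, -0.05]] + [[-0.04, 0.01, 0.07, 0.03, 0.03], [-0.02, 0.00, 0.04, 0.02, 0.01], [0.00, -0.00, -0.0, -0.0, -0.00], [0.04, -0.01, -0.08, -0.03, -0.03], [0.02, -0.00, -0.03, -0.01, -0.01]]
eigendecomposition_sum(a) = [[(0.06+0j),  (0.46-0j),  (-0.33+0j),  (0.01+0j),  (0.89-0j)], [(0.05+0j),  (0.33-0j),  (-0.24+0j),  0.01+0.00j,  (0.64-0j)], [(-0.04+0j),  -0.31+0.00j,  0.22+0.00j,  -0.01+0.00j,  -0.59+0.00j], [(0.05+0j),  (0.32-0j),  (-0.23+0j),  (0.01+0j),  0.62-0.00j], [(0.09+0j),  0.67-0.00j,  -0.48+0.00j,  0.02+0.00j,  1.30-0.00j]] + [[0.39-0.00j, (1.52-0j), (0.45-0j), -1.28+0.00j, -0.19+0.00j], [(-0.47+0j), -1.83+0.00j, -0.55+0.00j, (1.54-0j), 0.23-0.00j], [(0.46-0j), (1.82-0j), (0.54-0j), -1.53+0.00j, (-0.23+0j)], [(0.04-0j), (0.14-0j), (0.04-0j), -0.12+0.00j, (-0.02+0j)], [(0.38-0j), 1.50-0.00j, (0.45-0j), (-1.26+0j), (-0.19+0j)]] + [[(-0.23+0.24j), -0.06+0.32j, -0.02+0.21j, (-0.02-0.3j), (0.19-0.08j)], [(0.21+0.12j), (0.23-0.01j), 0.15-0.02j, -0.21+0.07j, (-0.09-0.12j)], [(-0.66-0.29j), -0.68+0.12j, (-0.43+0.12j), 0.59-0.27j, (0.31+0.32j)], [-0.00+0.15j, (0.07+0.12j), (0.05+0.07j), (-0.1-0.09j), 0.04-0.08j], [(-0.34-0.19j), -0.37+0.03j, (-0.24+0.04j), (0.33-0.11j), 0.15+0.19j]] + [[-0.23-0.24j,  (-0.06-0.32j),  -0.02-0.21j,  -0.02+0.30j,  (0.19+0.08j)], [0.21-0.12j,  (0.23+0.01j),  0.15+0.02j,  (-0.21-0.07j),  -0.09+0.12j], [(-0.66+0.29j),  (-0.68-0.12j),  (-0.43-0.12j),  0.59+0.27j,  0.31-0.32j], [(-0-0.15j),  (0.07-0.12j),  (0.05-0.07j),  -0.10+0.09j,  0.04+0.08j], [-0.34+0.19j,  (-0.37-0.03j),  (-0.24-0.04j),  (0.33+0.11j),  0.15-0.19j]] + [[(-0.03-0j), (-0.02+0j), (0.01-0j), (0.08-0j), -0.00+0.00j], [0.06+0.00j, 0.03-0.00j, -0.02+0.00j, (-0.16+0j), 0.01-0.00j], [0.08+0.00j, (0.04-0j), (-0.02+0j), (-0.19+0j), (0.01-0j)], [(0.09+0j), 0.05-0.00j, (-0.02+0j), -0.23+0.00j, 0.01-0.00j], [(-0-0j), -0.00+0.00j, 0.00-0.00j, 0.01-0.00j, (-0+0j)]]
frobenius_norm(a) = 3.96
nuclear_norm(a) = 6.44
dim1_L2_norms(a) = [2.46, 1.64, 1.04, 1.11, 2.15]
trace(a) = -0.30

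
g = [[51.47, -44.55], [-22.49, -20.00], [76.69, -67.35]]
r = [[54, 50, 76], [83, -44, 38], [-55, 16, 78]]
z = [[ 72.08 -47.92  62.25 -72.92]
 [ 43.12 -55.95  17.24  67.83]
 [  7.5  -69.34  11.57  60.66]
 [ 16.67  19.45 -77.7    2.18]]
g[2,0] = 76.69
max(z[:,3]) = 67.83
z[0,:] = [72.08, -47.92, 62.25, -72.92]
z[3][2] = -77.7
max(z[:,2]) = 62.25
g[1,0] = -22.49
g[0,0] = 51.47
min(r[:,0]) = -55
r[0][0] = 54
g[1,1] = -20.0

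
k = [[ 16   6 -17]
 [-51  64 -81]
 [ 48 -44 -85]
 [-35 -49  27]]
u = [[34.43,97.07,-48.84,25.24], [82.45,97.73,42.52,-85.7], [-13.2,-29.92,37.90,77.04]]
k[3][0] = -35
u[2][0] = -13.2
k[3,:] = [-35, -49, 27]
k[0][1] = 6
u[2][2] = 37.9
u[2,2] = 37.9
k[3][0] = -35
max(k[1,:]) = 64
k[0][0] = 16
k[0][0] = 16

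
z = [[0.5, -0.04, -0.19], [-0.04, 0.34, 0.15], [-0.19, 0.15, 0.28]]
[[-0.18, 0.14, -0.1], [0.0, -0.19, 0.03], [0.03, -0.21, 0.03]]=z@[[-0.43, 0.04, -0.24],[0.05, -0.30, 0.11],[-0.21, -0.56, -0.12]]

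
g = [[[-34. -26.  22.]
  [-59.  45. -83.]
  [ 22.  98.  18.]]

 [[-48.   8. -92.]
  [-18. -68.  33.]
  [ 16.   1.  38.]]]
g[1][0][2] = -92.0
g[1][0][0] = -48.0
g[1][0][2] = -92.0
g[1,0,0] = -48.0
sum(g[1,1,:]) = -53.0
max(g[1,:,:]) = 38.0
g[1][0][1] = 8.0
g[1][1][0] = -18.0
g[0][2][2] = 18.0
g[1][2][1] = 1.0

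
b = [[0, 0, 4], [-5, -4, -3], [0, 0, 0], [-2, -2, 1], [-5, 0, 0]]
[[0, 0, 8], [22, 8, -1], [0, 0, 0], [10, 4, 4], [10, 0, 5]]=b @[[-2, 0, -1], [-3, -2, 0], [0, 0, 2]]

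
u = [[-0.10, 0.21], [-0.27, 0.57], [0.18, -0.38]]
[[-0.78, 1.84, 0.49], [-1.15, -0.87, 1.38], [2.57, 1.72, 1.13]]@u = [[-0.33, 0.70], [0.60, -1.26], [-0.52, 1.09]]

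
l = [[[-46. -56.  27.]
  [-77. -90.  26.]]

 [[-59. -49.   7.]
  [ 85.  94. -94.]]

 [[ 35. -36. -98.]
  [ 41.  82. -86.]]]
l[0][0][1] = -56.0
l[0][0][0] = -46.0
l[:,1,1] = [-90.0, 94.0, 82.0]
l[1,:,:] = [[-59.0, -49.0, 7.0], [85.0, 94.0, -94.0]]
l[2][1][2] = -86.0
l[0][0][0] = -46.0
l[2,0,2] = -98.0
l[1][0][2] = 7.0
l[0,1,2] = 26.0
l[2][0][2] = -98.0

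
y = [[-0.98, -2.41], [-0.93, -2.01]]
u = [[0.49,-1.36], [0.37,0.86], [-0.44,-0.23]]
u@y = [[0.78, 1.55], [-1.16, -2.62], [0.65, 1.52]]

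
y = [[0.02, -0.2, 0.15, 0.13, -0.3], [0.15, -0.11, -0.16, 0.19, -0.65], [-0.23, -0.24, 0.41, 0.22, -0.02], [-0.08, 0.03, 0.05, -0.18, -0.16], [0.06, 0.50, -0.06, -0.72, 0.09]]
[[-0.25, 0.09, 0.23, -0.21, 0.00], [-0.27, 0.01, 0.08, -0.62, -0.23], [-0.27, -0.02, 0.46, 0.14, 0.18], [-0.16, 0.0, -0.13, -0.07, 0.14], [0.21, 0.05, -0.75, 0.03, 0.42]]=y@[[0.58,0.68,0.04,-0.43,-0.12],[0.57,-0.56,-0.31,-0.28,0.44],[-0.08,0.23,0.53,0.08,0.81],[0.22,-0.41,0.79,-0.17,-0.36],[0.54,0.06,0.04,0.84,-0.06]]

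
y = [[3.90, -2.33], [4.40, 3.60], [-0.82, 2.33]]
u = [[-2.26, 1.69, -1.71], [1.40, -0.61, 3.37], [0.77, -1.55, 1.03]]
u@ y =[[0.02, 7.37], [0.01, 2.39], [-4.66, -4.97]]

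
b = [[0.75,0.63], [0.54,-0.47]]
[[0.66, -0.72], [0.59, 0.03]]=b @ [[0.98,-0.46], [-0.12,-0.6]]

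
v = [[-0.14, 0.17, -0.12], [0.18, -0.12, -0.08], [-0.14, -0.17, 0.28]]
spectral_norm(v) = 0.39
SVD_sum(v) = [[0.04, 0.09, -0.13], [0.01, 0.02, -0.03], [-0.08, -0.19, 0.28]] + [[-0.16, 0.1, 0.02], [0.19, -0.12, -0.03], [-0.05, 0.03, 0.01]] + [[-0.02, -0.02, -0.02], [-0.02, -0.02, -0.02], [-0.01, -0.01, -0.01]]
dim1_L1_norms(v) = [0.43, 0.38, 0.59]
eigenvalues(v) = [0.37, -0.3, -0.05]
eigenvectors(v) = [[0.30,0.71,0.51], [0.26,-0.71,0.66], [-0.92,-0.04,0.56]]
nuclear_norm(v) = 0.74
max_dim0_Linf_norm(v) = 0.28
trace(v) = 0.02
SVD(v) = [[0.41,-0.64,0.65], [0.10,0.74,0.66], [-0.91,-0.20,0.37]] @ diag([0.3863650738372161, 0.30231964808501827, 0.04821680309304279]) @ [[0.23, 0.55, -0.81], [0.83, -0.54, -0.13], [-0.51, -0.64, -0.58]]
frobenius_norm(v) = 0.49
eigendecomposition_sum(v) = [[0.04,0.05,-0.09], [0.04,0.04,-0.08], [-0.13,-0.14,0.29]] + [[-0.17, 0.14, -0.01], [0.17, -0.14, 0.01], [0.01, -0.01, 0.00]] + [[-0.02, -0.02, -0.01], [-0.02, -0.02, -0.01], [-0.02, -0.02, -0.01]]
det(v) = 0.01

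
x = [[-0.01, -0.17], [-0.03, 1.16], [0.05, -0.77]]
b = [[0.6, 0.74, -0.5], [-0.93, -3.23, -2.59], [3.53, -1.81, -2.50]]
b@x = [[-0.05, 1.14], [-0.02, -1.59], [-0.11, -0.77]]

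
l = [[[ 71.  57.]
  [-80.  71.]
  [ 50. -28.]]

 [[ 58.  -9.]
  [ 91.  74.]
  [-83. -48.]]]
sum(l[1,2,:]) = -131.0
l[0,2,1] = -28.0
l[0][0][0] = 71.0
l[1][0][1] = -9.0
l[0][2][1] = -28.0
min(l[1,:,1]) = -48.0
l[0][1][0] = -80.0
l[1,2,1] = -48.0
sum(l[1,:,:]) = 83.0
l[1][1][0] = 91.0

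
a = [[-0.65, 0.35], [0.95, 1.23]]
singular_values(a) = [1.56, 0.73]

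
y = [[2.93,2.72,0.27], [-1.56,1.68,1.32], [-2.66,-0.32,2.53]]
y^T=[[2.93, -1.56, -2.66], [2.72, 1.68, -0.32], [0.27, 1.32, 2.53]]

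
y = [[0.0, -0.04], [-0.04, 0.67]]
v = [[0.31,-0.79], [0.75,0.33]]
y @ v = [[-0.03, -0.01], [0.49, 0.25]]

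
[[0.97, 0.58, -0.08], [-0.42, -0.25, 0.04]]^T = [[0.97, -0.42], [0.58, -0.25], [-0.08, 0.04]]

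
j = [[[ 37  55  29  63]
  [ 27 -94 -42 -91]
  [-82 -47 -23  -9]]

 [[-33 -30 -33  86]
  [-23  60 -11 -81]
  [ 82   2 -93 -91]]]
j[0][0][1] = 55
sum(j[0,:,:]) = -177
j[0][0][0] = 37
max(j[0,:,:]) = 63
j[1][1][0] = -23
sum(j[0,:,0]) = -18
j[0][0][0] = 37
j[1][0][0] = -33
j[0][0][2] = 29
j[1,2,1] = 2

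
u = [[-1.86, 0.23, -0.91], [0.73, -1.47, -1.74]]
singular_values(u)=[2.39, 2.08]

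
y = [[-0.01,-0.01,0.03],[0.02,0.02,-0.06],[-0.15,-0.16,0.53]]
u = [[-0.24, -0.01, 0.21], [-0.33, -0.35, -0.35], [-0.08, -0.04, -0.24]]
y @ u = [[0.0, 0.0, -0.01], [-0.01, -0.0, 0.01], [0.05, 0.04, -0.1]]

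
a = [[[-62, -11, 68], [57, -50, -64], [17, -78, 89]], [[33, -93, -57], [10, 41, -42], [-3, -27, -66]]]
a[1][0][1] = -93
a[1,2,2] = -66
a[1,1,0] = 10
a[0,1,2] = -64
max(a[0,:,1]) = -11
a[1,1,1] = 41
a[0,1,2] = -64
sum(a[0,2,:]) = 28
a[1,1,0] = 10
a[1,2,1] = -27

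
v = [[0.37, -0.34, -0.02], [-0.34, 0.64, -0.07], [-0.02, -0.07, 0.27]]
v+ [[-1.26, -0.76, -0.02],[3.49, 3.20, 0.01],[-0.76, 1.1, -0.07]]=[[-0.89, -1.10, -0.04], [3.15, 3.84, -0.06], [-0.78, 1.03, 0.20]]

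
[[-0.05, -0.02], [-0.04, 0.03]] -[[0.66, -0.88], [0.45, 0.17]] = [[-0.71, 0.86],[-0.49, -0.14]]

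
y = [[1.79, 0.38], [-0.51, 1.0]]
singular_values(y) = [1.86, 1.06]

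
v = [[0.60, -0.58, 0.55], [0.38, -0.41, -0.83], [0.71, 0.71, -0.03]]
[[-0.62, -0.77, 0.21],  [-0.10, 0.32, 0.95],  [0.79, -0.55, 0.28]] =v @ [[0.15, -0.73, 0.67], [0.95, -0.08, -0.31], [-0.28, -0.68, -0.68]]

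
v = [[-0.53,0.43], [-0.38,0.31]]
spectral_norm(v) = 0.84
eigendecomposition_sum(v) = [[-0.52, 0.42], [-0.37, 0.30]] + [[-0.01, 0.01], [-0.01, 0.01]]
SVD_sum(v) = [[-0.53, 0.43], [-0.38, 0.31]] + [[-0.0, -0.00], [0.00, 0.0]]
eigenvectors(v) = [[-0.81, -0.63], [-0.58, -0.78]]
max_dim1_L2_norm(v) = 0.68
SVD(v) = [[-0.81,-0.58], [-0.58,0.81]] @ diag([0.8404158810830944, 0.0010708983733625768]) @ [[0.78, -0.63], [0.63, 0.78]]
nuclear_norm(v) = 0.84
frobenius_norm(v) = 0.84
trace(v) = -0.22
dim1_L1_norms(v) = [0.96, 0.69]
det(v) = -0.00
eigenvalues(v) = [-0.22, 0.0]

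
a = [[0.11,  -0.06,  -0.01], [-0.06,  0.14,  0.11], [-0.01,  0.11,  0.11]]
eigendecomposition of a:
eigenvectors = [[-0.34, 0.88, -0.32],[0.74, 0.04, -0.68],[0.58, 0.47, 0.67]]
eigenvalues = [0.26, 0.1, 0.0]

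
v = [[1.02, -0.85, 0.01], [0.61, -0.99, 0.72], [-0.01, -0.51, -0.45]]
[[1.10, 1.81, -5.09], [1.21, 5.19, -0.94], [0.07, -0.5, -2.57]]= v @ [[0.64,-0.40,-3.72], [-0.52,-2.56,1.57], [0.42,4.03,4.01]]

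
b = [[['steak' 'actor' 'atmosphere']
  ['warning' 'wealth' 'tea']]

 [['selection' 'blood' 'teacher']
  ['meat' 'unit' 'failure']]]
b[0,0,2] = 'atmosphere'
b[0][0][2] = 'atmosphere'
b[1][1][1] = 'unit'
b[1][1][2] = 'failure'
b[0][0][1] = 'actor'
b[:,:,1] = [['actor', 'wealth'], ['blood', 'unit']]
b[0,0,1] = 'actor'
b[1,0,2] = 'teacher'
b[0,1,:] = ['warning', 'wealth', 'tea']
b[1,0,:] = ['selection', 'blood', 'teacher']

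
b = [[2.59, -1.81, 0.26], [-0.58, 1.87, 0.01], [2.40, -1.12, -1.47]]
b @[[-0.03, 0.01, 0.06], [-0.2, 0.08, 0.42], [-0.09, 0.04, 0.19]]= [[0.26, -0.11, -0.56], [-0.36, 0.14, 0.75], [0.28, -0.12, -0.61]]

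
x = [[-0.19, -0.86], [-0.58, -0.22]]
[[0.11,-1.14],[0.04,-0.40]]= x @ [[-0.02, 0.21], [-0.12, 1.28]]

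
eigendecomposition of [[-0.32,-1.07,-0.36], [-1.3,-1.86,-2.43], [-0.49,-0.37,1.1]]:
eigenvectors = [[0.41,0.74,0.29], [0.90,-0.63,-0.66], [0.14,0.21,0.69]]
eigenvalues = [-2.81, 0.49, 1.25]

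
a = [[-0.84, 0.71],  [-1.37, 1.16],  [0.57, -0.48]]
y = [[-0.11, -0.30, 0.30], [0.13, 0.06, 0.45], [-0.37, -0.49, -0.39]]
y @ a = [[0.67,-0.57],[0.07,-0.05],[0.76,-0.64]]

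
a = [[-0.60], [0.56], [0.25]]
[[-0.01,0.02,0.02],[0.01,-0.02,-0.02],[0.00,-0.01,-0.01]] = a @ [[0.01,-0.04,-0.03]]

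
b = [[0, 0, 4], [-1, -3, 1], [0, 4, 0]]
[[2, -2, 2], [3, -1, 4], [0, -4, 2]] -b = [[2, -2, -2], [4, 2, 3], [0, -8, 2]]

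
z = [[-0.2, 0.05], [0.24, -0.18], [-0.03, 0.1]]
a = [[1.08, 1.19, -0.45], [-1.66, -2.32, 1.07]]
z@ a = [[-0.3, -0.35, 0.14], [0.56, 0.70, -0.3], [-0.2, -0.27, 0.12]]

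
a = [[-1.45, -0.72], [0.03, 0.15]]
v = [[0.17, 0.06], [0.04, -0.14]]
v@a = [[-0.24,-0.11], [-0.06,-0.05]]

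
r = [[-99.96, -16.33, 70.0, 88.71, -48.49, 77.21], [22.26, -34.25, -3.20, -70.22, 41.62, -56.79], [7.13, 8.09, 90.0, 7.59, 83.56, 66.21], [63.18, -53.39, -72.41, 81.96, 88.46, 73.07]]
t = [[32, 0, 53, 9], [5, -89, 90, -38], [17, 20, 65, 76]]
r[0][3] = 88.71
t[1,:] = [5, -89, 90, -38]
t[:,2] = [53, 90, 65]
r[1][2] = -3.2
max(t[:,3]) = 76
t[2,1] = 20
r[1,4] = 41.62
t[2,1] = 20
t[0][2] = 53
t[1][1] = -89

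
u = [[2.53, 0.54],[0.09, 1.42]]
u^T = [[2.53, 0.09], [0.54, 1.42]]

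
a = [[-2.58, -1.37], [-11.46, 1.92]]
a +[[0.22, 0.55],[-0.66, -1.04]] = [[-2.36, -0.82], [-12.12, 0.88]]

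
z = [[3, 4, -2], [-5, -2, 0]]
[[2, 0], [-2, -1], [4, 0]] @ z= [[6, 8, -4], [-1, -6, 4], [12, 16, -8]]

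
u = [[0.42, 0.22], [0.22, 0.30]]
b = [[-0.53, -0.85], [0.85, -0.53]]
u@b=[[-0.04, -0.47],[0.14, -0.35]]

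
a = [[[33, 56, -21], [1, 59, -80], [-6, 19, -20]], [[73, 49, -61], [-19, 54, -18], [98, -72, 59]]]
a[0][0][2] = -21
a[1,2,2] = 59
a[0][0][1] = 56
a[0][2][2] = -20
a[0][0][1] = 56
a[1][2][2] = 59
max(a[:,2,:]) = 98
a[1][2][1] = -72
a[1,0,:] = [73, 49, -61]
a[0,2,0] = -6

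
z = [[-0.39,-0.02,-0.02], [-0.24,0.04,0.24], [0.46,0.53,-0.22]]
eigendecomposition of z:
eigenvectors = [[(-0.07-0.11j),(-0.07+0.11j),(-0.04+0j)],[(0.42-0j),(0.42+0j),0.71+0.00j],[-0.90+0.00j,-0.90-0.00j,(0.7+0j)]]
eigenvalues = [(-0.43+0.06j), (-0.43-0.06j), (0.29+0j)]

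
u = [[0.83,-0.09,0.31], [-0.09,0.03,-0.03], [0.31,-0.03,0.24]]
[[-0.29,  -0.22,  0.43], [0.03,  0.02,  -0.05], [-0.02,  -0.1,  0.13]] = u@[[-0.63, -0.24, 0.55], [-0.04, -0.17, -0.34], [0.73, -0.11, -0.2]]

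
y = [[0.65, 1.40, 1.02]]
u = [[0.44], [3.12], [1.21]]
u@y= [[0.29, 0.62, 0.45], [2.03, 4.37, 3.18], [0.79, 1.69, 1.23]]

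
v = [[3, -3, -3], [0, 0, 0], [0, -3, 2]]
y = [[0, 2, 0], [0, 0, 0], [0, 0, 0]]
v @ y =[[0, 6, 0], [0, 0, 0], [0, 0, 0]]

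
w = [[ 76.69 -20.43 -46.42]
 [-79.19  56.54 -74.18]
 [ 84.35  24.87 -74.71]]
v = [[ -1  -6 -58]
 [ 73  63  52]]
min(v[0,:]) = -58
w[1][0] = -79.19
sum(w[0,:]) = 9.839999999999996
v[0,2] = -58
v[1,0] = 73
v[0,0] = -1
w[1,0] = -79.19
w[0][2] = -46.42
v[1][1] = 63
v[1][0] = 73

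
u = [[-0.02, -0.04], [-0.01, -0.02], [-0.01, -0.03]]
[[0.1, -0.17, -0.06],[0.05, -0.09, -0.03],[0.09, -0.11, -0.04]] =u@[[1.74, 4.13, 0.71], [-3.48, 2.21, 1.26]]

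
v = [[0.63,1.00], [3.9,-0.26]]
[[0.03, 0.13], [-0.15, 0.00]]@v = [[0.53,-0.0], [-0.09,-0.15]]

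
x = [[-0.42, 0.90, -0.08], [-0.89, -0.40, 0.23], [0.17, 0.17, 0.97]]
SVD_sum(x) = [[0.14,0.1,-0.11], [-0.63,-0.47,0.49], [-0.21,-0.16,0.17]] + [[0.03, 0.36, 0.39], [-0.01, -0.11, -0.12], [0.05, 0.57, 0.61]] + [[-0.6, 0.43, -0.35], [-0.25, 0.18, -0.15], [0.33, -0.24, 0.20]]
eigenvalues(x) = [(-0.43+0.9j), (-0.43-0.9j), (1+0j)]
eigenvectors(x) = [[(-0.71+0j),-0.71-0.00j,(0.03+0j)], [0.01-0.70j,(0.01+0.7j),(0.14+0j)], [0.02+0.10j,(0.02-0.1j),0.99+0.00j]]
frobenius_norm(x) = 1.73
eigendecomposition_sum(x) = [[-0.21+0.45j, (0.45+0.21j), (-0.06-0.05j)], [(-0.45-0.21j), (-0.21+0.44j), 0.05-0.06j], [(0.07+0.02j), (0.02-0.07j), (-0+0.01j)]] + [[-0.21-0.45j, 0.45-0.21j, -0.06+0.05j], [-0.45+0.21j, -0.21-0.44j, (0.05+0.06j)], [0.07-0.02j, 0.02+0.07j, -0.00-0.01j]] + [[0.00-0.00j, 0.00+0.00j, (0.03-0j)], [-0j, (0.02+0j), (0.14-0j)], [(0.03-0j), (0.14+0j), (0.98-0j)]]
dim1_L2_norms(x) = [1.0, 1.0, 1.0]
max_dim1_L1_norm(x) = 1.52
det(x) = 1.00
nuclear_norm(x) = 3.00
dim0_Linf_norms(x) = [0.89, 0.9, 0.97]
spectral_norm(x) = 1.00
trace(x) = 0.15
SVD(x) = [[0.21, 0.53, -0.82], [-0.93, -0.16, -0.34], [-0.31, 0.83, 0.46]] @ diag([1.0036492923749623, 1.0002511737550954, 0.9943267507800396]) @ [[0.68,0.50,-0.53], [0.06,0.68,0.73], [0.73,-0.53,0.43]]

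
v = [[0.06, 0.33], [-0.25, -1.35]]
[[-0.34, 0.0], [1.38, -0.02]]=v@[[-0.17, 0.99], [-0.99, -0.17]]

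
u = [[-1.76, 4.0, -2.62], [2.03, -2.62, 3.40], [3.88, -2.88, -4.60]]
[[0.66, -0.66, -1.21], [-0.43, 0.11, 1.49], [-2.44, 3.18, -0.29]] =u@[[-0.33, 0.24, 0.25], [0.13, -0.27, -0.01], [0.17, -0.32, 0.28]]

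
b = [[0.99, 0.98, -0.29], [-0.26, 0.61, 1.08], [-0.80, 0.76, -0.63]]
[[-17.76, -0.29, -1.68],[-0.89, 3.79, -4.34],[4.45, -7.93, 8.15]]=b@[[-11.62, 3.48, -4.54], [-6.39, -2.16, 1.16], [-0.01, 5.57, -5.77]]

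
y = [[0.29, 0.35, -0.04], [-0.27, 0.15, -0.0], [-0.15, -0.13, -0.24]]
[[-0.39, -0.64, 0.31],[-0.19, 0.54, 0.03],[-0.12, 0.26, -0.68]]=y@ [[0.11, -2.04, 0.35], [-1.08, -0.1, 0.83], [1.01, 0.24, 2.15]]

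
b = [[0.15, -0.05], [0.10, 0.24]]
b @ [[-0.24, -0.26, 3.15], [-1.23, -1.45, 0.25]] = [[0.03,0.03,0.46], [-0.32,-0.37,0.38]]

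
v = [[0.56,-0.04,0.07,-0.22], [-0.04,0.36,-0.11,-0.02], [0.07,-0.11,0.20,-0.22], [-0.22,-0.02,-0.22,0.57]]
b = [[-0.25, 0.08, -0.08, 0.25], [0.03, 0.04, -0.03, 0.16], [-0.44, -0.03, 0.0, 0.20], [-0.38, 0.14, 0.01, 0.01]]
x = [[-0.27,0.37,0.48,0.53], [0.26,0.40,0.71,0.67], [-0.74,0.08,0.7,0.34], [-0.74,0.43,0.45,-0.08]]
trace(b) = -0.20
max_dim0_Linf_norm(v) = 0.57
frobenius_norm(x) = 2.00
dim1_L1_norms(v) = [0.89, 0.53, 0.6, 1.03]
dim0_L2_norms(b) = [0.63, 0.17, 0.09, 0.36]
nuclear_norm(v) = 1.69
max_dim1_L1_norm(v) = 1.03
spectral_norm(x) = 1.70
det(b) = 0.00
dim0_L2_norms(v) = [0.61, 0.38, 0.32, 0.65]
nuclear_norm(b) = 1.12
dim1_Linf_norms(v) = [0.56, 0.36, 0.22, 0.57]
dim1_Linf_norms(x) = [0.53, 0.71, 0.74, 0.74]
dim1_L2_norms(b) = [0.37, 0.17, 0.48, 0.41]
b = x @ v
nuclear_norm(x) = 3.22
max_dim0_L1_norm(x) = 2.34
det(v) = 0.01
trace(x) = 0.75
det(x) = 0.11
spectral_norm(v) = 0.86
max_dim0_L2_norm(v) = 0.65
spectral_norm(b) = 0.69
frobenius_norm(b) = 0.75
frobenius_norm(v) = 1.02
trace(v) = 1.69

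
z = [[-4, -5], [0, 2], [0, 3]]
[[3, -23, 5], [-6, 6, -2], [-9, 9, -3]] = z@[[3, 2, 0], [-3, 3, -1]]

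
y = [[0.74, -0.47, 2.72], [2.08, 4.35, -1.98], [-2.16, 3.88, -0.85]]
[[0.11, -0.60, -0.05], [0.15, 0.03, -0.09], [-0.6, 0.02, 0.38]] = y@[[0.18, -0.05, -0.11], [-0.06, -0.07, 0.04], [-0.02, -0.22, 0.02]]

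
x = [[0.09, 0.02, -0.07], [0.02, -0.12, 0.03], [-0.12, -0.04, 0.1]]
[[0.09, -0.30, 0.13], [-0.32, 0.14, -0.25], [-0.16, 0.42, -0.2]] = x@[[0.51, -2.5, 0.96], [2.82, -1.44, 2.25], [0.15, 0.64, 0.04]]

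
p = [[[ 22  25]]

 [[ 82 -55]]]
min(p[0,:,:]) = 22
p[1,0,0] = 82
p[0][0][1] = 25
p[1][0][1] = -55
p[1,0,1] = -55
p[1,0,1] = -55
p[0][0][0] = 22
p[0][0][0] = 22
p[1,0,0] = 82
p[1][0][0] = 82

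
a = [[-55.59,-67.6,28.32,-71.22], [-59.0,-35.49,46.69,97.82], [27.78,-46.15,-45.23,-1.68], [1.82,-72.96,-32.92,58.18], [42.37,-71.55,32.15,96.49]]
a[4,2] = 32.15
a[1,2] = 46.69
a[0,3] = -71.22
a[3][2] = -32.92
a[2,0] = 27.78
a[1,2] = 46.69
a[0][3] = -71.22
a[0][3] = -71.22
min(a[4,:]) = -71.55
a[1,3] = 97.82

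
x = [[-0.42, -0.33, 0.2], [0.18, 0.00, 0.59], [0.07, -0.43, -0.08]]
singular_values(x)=[0.64, 0.6, 0.37]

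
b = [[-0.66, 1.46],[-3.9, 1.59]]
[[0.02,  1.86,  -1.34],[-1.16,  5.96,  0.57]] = b@[[0.37, -1.24, -0.64], [0.18, 0.71, -1.21]]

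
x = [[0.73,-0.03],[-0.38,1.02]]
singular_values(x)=[1.14, 0.64]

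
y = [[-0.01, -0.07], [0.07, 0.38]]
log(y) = [[-5.98, -0.92], [0.92, -0.83]]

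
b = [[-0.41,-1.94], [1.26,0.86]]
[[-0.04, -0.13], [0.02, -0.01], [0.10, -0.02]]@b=[[-0.15, -0.03], [-0.02, -0.05], [-0.07, -0.21]]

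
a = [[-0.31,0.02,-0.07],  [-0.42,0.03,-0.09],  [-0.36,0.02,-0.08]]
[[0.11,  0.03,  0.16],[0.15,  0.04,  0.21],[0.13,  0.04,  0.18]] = a@[[0.15, 0.04, 0.2], [1.19, 0.34, 1.64], [-1.95, -0.56, -2.69]]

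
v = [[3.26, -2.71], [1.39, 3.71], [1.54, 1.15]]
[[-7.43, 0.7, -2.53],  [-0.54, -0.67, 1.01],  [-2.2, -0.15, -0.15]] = v @ [[-1.83, 0.05, -0.42], [0.54, -0.2, 0.43]]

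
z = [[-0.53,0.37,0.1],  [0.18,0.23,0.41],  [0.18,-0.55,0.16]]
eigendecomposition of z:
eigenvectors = [[(0.96+0j), (-0.11-0.25j), (-0.11+0.25j)], [(-0.07+0j), (-0.12-0.64j), -0.12+0.64j], [-0.28+0.00j, 0.71+0.00j, 0.71-0.00j]]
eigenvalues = [(-0.59+0j), (0.22+0.43j), (0.22-0.43j)]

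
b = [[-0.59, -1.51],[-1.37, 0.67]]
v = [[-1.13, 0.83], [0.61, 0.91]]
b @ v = [[-0.25, -1.86], [1.96, -0.53]]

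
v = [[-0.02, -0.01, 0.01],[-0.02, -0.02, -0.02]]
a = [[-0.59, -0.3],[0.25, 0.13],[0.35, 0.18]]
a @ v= [[0.02, 0.01, 0.0], [-0.01, -0.01, -0.0], [-0.01, -0.01, -0.0]]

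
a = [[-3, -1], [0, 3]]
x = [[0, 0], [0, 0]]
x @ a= [[0, 0], [0, 0]]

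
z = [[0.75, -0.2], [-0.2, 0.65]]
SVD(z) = [[-0.79, 0.62], [0.62, 0.79]] @ diag([0.906155281280883, 0.493844718719117]) @ [[-0.79, 0.62], [0.62, 0.79]]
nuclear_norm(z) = 1.40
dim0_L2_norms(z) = [0.78, 0.68]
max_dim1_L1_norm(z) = 0.95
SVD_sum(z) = [[0.56, -0.44], [-0.44, 0.34]] + [[0.19, 0.24], [0.24, 0.31]]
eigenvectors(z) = [[0.79,0.62], [-0.62,0.79]]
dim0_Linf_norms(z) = [0.75, 0.65]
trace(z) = 1.40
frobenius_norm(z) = 1.03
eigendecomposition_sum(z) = [[0.56,-0.44], [-0.44,0.34]] + [[0.19, 0.24], [0.24, 0.31]]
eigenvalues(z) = [0.91, 0.49]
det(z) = 0.45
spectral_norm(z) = 0.91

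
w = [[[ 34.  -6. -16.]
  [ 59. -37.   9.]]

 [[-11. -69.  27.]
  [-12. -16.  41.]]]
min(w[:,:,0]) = -12.0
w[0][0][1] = -6.0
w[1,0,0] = -11.0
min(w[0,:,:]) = -37.0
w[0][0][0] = 34.0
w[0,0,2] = -16.0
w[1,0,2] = 27.0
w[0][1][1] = -37.0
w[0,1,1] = -37.0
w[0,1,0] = 59.0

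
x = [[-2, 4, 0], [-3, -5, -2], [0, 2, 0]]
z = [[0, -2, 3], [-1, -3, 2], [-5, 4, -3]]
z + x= [[-2, 2, 3], [-4, -8, 0], [-5, 6, -3]]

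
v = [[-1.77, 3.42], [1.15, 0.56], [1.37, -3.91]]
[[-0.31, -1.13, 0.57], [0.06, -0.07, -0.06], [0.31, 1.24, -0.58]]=v @ [[0.08,0.08,-0.11], [-0.05,-0.29,0.11]]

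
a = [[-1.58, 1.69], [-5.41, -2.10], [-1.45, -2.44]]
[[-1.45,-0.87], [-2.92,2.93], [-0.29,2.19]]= a @ [[0.64,-0.25], [-0.26,-0.75]]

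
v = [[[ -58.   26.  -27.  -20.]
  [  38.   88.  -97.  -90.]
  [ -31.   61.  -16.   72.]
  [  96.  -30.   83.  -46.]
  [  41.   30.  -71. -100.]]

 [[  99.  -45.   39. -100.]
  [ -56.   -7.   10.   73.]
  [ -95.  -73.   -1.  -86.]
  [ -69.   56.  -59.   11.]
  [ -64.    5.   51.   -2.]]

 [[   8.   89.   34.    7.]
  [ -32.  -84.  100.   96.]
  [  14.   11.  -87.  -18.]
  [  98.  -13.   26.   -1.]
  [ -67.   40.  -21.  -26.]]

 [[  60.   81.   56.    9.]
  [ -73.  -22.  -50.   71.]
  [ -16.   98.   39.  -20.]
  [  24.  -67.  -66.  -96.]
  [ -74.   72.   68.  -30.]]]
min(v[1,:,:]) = -100.0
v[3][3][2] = -66.0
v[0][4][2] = -71.0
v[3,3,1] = -67.0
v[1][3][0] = -69.0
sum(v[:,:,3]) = -296.0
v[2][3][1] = -13.0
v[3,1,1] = -22.0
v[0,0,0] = -58.0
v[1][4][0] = -64.0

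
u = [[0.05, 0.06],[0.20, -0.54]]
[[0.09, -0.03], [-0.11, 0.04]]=u @ [[1.1, -0.38], [0.61, -0.21]]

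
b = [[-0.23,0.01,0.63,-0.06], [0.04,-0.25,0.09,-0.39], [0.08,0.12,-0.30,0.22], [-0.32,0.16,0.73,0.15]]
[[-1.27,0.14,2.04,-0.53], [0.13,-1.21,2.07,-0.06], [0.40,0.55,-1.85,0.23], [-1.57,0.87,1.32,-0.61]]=b @ [[-6.22, -0.5, 0.99, -1.59],[0.37, -0.74, -1.32, -0.42],[-4.5, 0.39, 3.27, -1.42],[-2.25, 3.62, -3.61, -0.08]]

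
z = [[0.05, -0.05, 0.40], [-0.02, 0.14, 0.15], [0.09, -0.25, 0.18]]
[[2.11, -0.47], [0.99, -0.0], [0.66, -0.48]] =z @ [[0.23, -1.6], [1.33, 0.71], [5.40, -0.88]]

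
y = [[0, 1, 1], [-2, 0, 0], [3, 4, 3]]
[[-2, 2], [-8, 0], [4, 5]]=y @ [[4, 0], [-2, -1], [0, 3]]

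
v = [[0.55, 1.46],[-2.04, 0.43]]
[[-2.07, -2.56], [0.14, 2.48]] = v@[[-0.34, -1.47], [-1.29, -1.20]]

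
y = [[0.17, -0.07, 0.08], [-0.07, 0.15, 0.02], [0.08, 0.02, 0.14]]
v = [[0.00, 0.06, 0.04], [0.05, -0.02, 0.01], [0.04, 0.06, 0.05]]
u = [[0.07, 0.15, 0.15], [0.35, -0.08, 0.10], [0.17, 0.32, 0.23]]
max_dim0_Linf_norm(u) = 0.35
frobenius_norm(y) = 0.31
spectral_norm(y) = 0.26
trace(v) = 0.03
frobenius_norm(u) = 0.61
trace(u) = 0.22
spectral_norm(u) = 0.51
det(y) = 0.00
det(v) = 0.00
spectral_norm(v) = 0.11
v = y @ u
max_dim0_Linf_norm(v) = 0.06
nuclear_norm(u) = 0.88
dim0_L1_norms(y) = [0.32, 0.24, 0.24]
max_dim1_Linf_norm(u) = 0.35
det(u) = 0.01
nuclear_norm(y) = 0.46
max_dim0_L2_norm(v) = 0.09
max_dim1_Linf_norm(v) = 0.06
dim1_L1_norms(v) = [0.1, 0.08, 0.15]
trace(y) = 0.46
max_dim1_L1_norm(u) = 0.72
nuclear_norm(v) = 0.17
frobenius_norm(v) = 0.13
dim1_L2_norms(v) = [0.07, 0.05, 0.09]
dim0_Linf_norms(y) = [0.17, 0.15, 0.14]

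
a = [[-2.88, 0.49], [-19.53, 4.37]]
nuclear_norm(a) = 20.37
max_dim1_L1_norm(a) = 23.9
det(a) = -3.02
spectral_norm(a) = 20.22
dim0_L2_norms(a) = [19.74, 4.4]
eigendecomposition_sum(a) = [[-1.67, 0.15], [-5.92, 0.53]] + [[-1.21, 0.34], [-13.61, 3.84]]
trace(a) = 1.49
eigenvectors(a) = [[-0.27, -0.09],[-0.96, -1.00]]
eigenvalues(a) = [-1.14, 2.63]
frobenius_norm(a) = 20.23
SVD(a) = [[-0.14,-0.99], [-0.99,0.14]] @ diag([20.22449165923774, 0.14912117697763907]) @ [[0.98, -0.22], [0.22, 0.98]]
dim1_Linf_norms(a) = [2.88, 19.53]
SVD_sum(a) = [[-2.85, 0.63], [-19.53, 4.35]] + [[-0.03, -0.14], [0.00, 0.02]]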